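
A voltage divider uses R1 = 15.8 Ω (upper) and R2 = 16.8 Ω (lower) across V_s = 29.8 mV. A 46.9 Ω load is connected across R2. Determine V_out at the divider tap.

R2 ‖ R_L = (16.8 × 46.9)/(16.8 + 46.9) = 12.37 Ω.
Now apply the divider: V_out = 29.8 × 0.4391 = 13.09 mV.

V_out ≈ 13.1 mV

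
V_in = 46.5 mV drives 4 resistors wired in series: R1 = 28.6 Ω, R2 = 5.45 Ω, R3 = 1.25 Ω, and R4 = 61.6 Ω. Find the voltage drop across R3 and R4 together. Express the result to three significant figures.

V ≈ 30.2 mV

Total series resistance ΣR = 28.6 + 5.45 + 1.25 + 61.6 = 96.90 Ω.
R_{R3..R4} = 1.25 + 61.6 = 62.85 Ω.
V = V_in · R/ΣR = 46.5 × 0.6486 = 30.16 mV.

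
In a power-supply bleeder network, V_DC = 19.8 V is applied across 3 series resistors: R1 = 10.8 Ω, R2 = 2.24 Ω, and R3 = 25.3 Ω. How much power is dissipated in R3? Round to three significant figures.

Series current I = V_DC/ΣR = 19.8/38.34 = 0.5164 A.
P = I²R = 0.2667 × 25.3 = 6.748 W.

P ≈ 6.75 W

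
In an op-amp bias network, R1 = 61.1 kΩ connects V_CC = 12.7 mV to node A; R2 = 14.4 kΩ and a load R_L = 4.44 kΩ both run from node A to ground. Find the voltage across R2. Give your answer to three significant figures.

V_out ≈ 0.668 mV

The load sits in parallel with R2, giving an effective lower resistance R2' = R2·R_L/(R2+R_L) = 3.394 kΩ.
Then V_out = V_CC · R2'/(R1 + R2') = 12.7 × 3.394/64.49 = 0.6683 mV.
(Unloaded it would be 2.42 mV; the load pulls it down.)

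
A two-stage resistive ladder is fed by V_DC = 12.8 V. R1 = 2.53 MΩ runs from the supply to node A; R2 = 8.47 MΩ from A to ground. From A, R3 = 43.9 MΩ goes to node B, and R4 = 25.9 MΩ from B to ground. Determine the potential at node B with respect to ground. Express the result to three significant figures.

Looking into the second stage from A: R3 + R4 = 69.80 MΩ appears in parallel with R2.
R2 ‖ (R3+R4) = 7.553 MΩ.
First divider: V_A = V_DC · 7.553/(2.53 + 7.553) = 9.588 V.
V_B = V_A × 0.3711 = 3.558 V.

V_B ≈ 3.56 V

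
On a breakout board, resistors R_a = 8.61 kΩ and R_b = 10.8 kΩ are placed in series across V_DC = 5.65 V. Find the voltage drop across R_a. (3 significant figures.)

Series total: ΣR = 8.61 + 10.8 = 19.41 kΩ.
Voltage divider: V = V_DC · (8.610 / 19.41) = 5.65 × 0.4436 = 2.506 V.

V ≈ 2.51 V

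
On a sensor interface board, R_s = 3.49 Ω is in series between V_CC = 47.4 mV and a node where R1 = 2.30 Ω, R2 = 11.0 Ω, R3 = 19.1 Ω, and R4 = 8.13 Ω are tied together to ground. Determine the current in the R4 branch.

I ≈ 1.69 mA

Parallel bank: R_p = 1/(1/2.30 + 1/11.0 + 1/19.1 + 1/8.13) = 1.426 Ω.
V_A by voltage divider: V_A = 47.4 × 1.426/(3.49 + 1.426) = 13.75 mV.
Branch current I = V_A/R4 = 13.75/8.13 = 1.692 mA.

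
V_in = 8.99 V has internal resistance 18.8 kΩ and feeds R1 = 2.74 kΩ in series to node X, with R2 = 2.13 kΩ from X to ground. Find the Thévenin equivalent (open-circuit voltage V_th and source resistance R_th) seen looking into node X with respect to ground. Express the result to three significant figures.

V_th ≈ 0.809 V, R_th ≈ 1.94 kΩ

R1' = 18.8 + 2.74 = 21.54 kΩ (source resistance + R1).
Open-circuit (no load on X): V_th = V_in · R2/(R1' + R2) = 8.99 × 2.13/(21.54 + 2.13) = 0.8090 V.
Looking into X with the source shorted: R_th = R1'·R2/(R1'+R2) = 21.54 × 2.13/23.67 = 1.938 kΩ.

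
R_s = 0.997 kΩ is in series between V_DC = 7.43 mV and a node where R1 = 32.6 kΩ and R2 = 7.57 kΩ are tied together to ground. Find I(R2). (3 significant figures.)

Parallel bank: R_p = 1/(1/32.6 + 1/7.57) = 6.143 kΩ.
V_A = 7.43 × 6.143/7.140 = 6.393 mV.
Branch current I = V_A/R2 = 6.393/7.57 = 0.8445 µA.
(Equivalently: I_total = 1.041 µA, then current-divider fraction G_k/ΣG = 0.8116.)

I ≈ 0.844 µA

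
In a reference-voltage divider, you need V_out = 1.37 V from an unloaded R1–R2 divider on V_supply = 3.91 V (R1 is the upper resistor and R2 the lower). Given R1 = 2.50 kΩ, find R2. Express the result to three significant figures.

Required fraction k = V_out/V_supply = 0.3504.
So R2 = R1 · V_out/(V_supply − V_out) = 2.50 × 1.37/(3.91 − 1.37) = 2.50 × 0.5394 = 1.348 kΩ.

R2 ≈ 1.35 kΩ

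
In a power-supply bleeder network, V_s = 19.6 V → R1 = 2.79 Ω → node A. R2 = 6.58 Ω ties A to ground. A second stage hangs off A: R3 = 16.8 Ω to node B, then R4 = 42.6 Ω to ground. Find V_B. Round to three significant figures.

Node A sees R2 in parallel with the series input of stage 2, R3 + R4 = 59.40 Ω.
R2 ‖ (R3+R4) = 5.924 Ω.
V_A = 19.6 × 5.924/(2.79 + 5.924) = 13.32 V.
Then the unloaded second divider: V_B = V_A × R4/(R3+R4) = 13.32 × 0.7172 = 9.556 V.

V_B ≈ 9.56 V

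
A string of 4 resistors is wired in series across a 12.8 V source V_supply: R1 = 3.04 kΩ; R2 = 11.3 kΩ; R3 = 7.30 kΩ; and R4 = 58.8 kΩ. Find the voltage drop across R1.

Series total: ΣR = 3.04 + 11.3 + 7.30 + 58.8 = 80.44 kΩ.
By the voltage-divider rule, V = 12.8 × 3.040/80.44 = 0.4837 V.

V ≈ 0.484 V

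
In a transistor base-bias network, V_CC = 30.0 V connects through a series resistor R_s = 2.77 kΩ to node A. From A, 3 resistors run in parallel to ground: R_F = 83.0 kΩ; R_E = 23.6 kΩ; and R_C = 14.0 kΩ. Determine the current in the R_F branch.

Parallel bank: R_p = 1/(1/83.0 + 1/23.6 + 1/14.0) = 7.946 kΩ.
V_A by voltage divider: V_A = 30.0 × 7.946/(2.77 + 7.946) = 22.25 V.
I(R_F) = V_A / R_F = 22.25/83.0 = 0.2680 mA.

I ≈ 0.268 mA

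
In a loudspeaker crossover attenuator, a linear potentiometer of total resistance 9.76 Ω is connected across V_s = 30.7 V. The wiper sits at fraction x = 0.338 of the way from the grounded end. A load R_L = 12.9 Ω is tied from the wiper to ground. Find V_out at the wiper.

The pot divides into 6.461 Ω above the wiper and 3.299 Ω below.
Lower segment in parallel with the load: 3.299 ‖ 12.9 = 2.627 Ω.
Then V_out = V_s · 2.627/(6.461 + 2.627) = 8.874 V.

V_out ≈ 8.87 V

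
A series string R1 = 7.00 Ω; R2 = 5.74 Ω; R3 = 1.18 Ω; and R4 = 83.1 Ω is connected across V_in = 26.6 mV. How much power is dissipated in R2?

ΣR = 97.02 Ω → I = 26.6/97.02 = 0.2742 mA.
P(R2) = I²·R2 = (0.2742)² × 5.74 = 0.4315 µW.

P ≈ 0.431 µW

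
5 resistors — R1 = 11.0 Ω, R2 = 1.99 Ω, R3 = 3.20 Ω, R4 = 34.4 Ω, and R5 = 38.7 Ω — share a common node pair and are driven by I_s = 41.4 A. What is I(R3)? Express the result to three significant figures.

I ≈ 13.5 A

Conductances: ΣG = 1/11.0 + 1/1.99 + 1/3.20 + 1/34.4 + 1/38.7 = 0.9608 (1/Ω).
R3 takes the fraction G_k/ΣG = 0.3125/0.9608 = 0.3252, so I = 41.4 × 0.3252 = 13.46 A.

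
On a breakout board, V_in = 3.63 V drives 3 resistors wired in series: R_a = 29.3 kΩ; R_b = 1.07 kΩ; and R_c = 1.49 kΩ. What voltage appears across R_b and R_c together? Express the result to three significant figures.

V ≈ 0.292 V

Total series resistance ΣR = 29.3 + 1.07 + 1.49 = 31.86 kΩ.
R_{R_b..R_c} = 1.07 + 1.49 = 2.560 kΩ.
Voltage divider: V = V_in · (2.560 / 31.86) = 3.63 × 0.08035 = 0.2917 V.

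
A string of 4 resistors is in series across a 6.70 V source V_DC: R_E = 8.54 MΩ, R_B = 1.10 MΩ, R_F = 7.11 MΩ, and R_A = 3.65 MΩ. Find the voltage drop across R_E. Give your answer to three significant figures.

V ≈ 2.80 V

Total series resistance ΣR = 8.54 + 1.10 + 7.11 + 3.65 = 20.40 MΩ.
V = V_DC · R/ΣR = 6.70 × 0.4186 = 2.805 V.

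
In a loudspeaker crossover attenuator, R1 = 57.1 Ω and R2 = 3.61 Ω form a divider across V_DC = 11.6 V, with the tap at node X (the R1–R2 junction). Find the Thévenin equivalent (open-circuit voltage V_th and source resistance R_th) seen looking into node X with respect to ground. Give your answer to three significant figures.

V_th ≈ 0.690 V, R_th ≈ 3.40 Ω

Open-circuit (no load on X): V_th = V_DC · R2/(R1 + R2) = 11.6 × 3.61/(57.10 + 3.61) = 0.6898 V.
With V_DC suppressed (replaced by a short), R_th = R1 ‖ R2 = (57.10 × 3.61)/(57.10 + 3.61) = 3.395 Ω.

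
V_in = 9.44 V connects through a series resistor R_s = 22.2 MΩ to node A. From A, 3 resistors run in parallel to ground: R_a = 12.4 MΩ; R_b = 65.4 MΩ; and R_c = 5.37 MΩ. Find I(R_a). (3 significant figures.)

I ≈ 0.105 µA

Combine the parallel branches: R_p = (1/12.4 + 1/65.4 + 1/5.37)⁻¹ = 3.544 MΩ.
V_A by voltage divider: V_A = 9.44 × 3.544/(22.2 + 3.544) = 1.300 V.
Branch current I = V_A/R_a = 1.300/12.4 = 0.1048 µA.
(Equivalently: I_total = 0.3667 µA, then current-divider fraction G_k/ΣG = 0.2858.)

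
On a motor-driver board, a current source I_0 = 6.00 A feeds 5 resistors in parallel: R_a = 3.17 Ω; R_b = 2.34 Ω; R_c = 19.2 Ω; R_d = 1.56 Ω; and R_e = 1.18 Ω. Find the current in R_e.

Conductances: ΣG = 1/3.17 + 1/2.34 + 1/19.2 + 1/1.56 + 1/1.18 = 2.283 (1/Ω).
R_e takes the fraction G_k/ΣG = 0.8475/2.283 = 0.3711, so I = 6.00 × 0.3711 = 2.227 A.

I ≈ 2.23 A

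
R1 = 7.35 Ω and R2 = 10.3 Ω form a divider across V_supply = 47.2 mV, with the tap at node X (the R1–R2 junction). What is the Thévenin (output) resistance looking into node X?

R_th ≈ 4.29 Ω

With V_supply suppressed (replaced by a short), R_th = R1 ‖ R2 = (7.350 × 10.3)/(7.350 + 10.3) = 4.289 Ω.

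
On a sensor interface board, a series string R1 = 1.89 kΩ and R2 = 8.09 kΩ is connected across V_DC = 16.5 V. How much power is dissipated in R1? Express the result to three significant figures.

The common current is I = 16.5/9.980 = 1.653 mA.
P(R1) = I²·R1 = (1.653)² × 1.89 = 5.166 mW.

P ≈ 5.17 mW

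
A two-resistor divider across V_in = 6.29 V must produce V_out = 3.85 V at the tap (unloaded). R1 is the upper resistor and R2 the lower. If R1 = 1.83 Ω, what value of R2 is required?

R2 ≈ 2.89 Ω

Required fraction k = V_out/V_in = 0.6121.
R2 = R1 · 0.6121/(1 − 0.6121) = 2.888 Ω.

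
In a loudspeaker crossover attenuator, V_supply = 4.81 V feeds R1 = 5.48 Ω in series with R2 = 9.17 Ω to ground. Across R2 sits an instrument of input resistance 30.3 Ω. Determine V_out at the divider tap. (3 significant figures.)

First combine the lower leg with the load: R2 ‖ R_L = 7.040 Ω.
Then V_out = V_supply · R2'/(R1 + R2') = 4.81 × 7.040/12.52 = 2.705 V.
(Unloaded it would be 3.01 V; the load pulls it down.)

V_out ≈ 2.70 V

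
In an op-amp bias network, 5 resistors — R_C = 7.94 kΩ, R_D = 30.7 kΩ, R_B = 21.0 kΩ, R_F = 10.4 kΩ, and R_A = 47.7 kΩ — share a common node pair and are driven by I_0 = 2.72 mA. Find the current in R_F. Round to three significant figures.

ΣG = 1/7.94 + 1/30.7 + 1/21.0 + 1/10.4 + 1/47.7 = 0.3233.
By the current-divider rule, I = I_0 · G_k/ΣG = 2.72 × 0.2975 = 0.8091 mA.

I ≈ 0.809 mA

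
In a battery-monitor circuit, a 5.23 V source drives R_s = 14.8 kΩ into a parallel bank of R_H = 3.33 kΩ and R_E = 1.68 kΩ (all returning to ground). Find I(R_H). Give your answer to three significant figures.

I ≈ 0.110 mA

Parallel bank: R_p = 1/(1/3.33 + 1/1.68) = 1.117 kΩ.
V_A = 5.23 × 1.117/15.92 = 0.3669 V.
I(R_H) = V_A / R_H = 0.3669/3.33 = 0.1102 mA.
(Equivalently: I_total = 0.3286 mA, then current-divider fraction G_k/ΣG = 0.3353.)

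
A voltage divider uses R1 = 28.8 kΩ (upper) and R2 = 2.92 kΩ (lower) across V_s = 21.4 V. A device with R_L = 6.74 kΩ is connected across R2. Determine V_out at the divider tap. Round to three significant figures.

V_out ≈ 1.41 V

R2 ‖ R_L = (2.92 × 6.74)/(2.92 + 6.74) = 2.037 kΩ.
Then V_out = V_s · R2'/(R1 + R2') = 21.4 × 2.037/30.84 = 1.414 V.
(Unloaded it would be 1.97 V; the load pulls it down.)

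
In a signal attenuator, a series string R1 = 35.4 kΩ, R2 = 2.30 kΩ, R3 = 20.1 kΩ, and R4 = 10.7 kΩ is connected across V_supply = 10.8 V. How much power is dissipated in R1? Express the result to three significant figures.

The common current is I = 10.8/68.50 = 0.1577 mA.
P = I²R = 0.02486 × 35.4 = 0.8800 mW.

P ≈ 0.880 mW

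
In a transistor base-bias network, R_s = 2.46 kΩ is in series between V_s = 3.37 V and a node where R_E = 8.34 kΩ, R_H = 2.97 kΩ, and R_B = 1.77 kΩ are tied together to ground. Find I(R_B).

I ≈ 0.542 mA

Combine the parallel branches: R_p = (1/8.34 + 1/2.97 + 1/1.77)⁻¹ = 0.9789 kΩ.
V_A by voltage divider: V_A = 3.37 × 0.9789/(2.46 + 0.9789) = 0.9593 V.
I(R_B) = V_A / R_B = 0.9593/1.77 = 0.5420 mA.
(Equivalently: I_total = 0.9800 mA, then current-divider fraction G_k/ΣG = 0.5530.)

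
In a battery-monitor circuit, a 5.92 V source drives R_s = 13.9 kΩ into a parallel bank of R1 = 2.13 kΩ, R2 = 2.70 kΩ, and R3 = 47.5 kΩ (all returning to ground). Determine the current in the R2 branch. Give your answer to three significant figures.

I ≈ 0.169 mA

Combine the parallel branches: R_p = (1/2.13 + 1/2.70 + 1/47.5)⁻¹ = 1.162 kΩ.
V_A by voltage divider: V_A = 5.92 × 1.162/(13.9 + 1.162) = 0.4566 V.
Branch current I = V_A/R2 = 0.4566/2.70 = 0.1691 mA.
(Check via current divider: I_total = 0.3931 mA; share G_k/ΣG = 0.4302 → same result.)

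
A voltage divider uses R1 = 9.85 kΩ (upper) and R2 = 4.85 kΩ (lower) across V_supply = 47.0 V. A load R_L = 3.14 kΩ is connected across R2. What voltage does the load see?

V_out ≈ 7.62 V

First combine the lower leg with the load: R2 ‖ R_L = 1.906 kΩ.
Now apply the divider: V_out = 47.0 × 0.1621 = 7.620 V.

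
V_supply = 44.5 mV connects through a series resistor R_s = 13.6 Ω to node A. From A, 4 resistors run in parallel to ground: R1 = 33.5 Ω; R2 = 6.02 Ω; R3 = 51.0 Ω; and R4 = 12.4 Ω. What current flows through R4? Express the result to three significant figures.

Combine the parallel branches: R_p = (1/33.5 + 1/6.02 + 1/51.0 + 1/12.4)⁻¹ = 3.376 Ω.
V_A by voltage divider: V_A = 44.5 × 3.376/(13.6 + 3.376) = 8.849 mV.
Branch current I = V_A/R4 = 8.849/12.4 = 0.7137 mA.

I ≈ 0.714 mA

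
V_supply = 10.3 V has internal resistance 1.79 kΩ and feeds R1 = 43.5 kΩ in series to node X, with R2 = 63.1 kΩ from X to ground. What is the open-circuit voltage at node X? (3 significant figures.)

R1' = 1.79 + 43.5 = 45.29 kΩ (source resistance + R1).
Open-circuit (no load on X): V_th = V_supply · R2/(R1' + R2) = 10.3 × 63.1/(45.29 + 63.1) = 5.996 V.

V_th ≈ 6.00 V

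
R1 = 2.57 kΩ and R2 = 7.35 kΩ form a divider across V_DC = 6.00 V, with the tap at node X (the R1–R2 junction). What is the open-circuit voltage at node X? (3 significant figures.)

V_th ≈ 4.45 V

With X open, the divider is unloaded: V_th = 6.00 × 7.35/9.920 = 4.446 V.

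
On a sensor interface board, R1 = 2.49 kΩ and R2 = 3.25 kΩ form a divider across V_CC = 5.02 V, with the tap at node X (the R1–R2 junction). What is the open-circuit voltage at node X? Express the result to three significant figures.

With X open, the divider is unloaded: V_th = 5.02 × 3.25/5.740 = 2.842 V.

V_th ≈ 2.84 V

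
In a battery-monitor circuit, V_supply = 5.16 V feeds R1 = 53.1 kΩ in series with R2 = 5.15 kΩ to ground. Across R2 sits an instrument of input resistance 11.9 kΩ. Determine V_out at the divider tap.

V_out ≈ 0.327 V

R2 ‖ R_L = (5.15 × 11.9)/(5.15 + 11.9) = 3.594 kΩ.
Then V_out = V_supply · R2'/(R1 + R2') = 5.16 × 3.594/56.69 = 0.3271 V.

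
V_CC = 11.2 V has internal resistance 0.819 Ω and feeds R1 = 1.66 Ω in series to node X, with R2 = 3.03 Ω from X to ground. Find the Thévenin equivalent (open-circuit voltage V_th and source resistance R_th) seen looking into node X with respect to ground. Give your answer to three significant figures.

R1' = 0.819 + 1.66 = 2.479 Ω (source resistance + R1).
V_th is the unloaded tap voltage: V_CC · R2/(R1'+R2) = 11.2 × 0.5500 = 6.160 V.
Zeroing V_CC shorts the top of R1' to ground, so R_th = R1' ‖ R2 = 1.363 Ω.

V_th ≈ 6.16 V, R_th ≈ 1.36 Ω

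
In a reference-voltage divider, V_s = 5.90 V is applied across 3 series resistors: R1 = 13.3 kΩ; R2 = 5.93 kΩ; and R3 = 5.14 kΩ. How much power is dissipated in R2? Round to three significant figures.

ΣR = 24.37 kΩ → I = 5.90/24.37 = 0.2421 mA.
P = I²R = 0.05861 × 5.93 = 0.3476 mW.

P ≈ 0.348 mW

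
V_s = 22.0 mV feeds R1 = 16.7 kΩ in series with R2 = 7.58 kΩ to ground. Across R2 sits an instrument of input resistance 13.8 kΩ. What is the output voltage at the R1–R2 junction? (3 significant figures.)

V_out ≈ 4.98 mV

The load sits in parallel with R2, giving an effective lower resistance R2' = R2·R_L/(R2+R_L) = 4.893 kΩ.
Then V_out = V_s · R2'/(R1 + R2') = 22.0 × 4.893/21.59 = 4.985 mV.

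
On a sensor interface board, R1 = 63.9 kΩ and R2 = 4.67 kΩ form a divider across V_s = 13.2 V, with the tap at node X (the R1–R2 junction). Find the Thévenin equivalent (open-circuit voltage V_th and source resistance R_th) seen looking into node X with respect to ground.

V_th ≈ 0.899 V, R_th ≈ 4.35 kΩ

V_th is the unloaded tap voltage: V_s · R2/(R1+R2) = 13.2 × 0.06811 = 0.8990 V.
Zeroing V_s shorts the top of R1 to ground, so R_th = R1 ‖ R2 = 4.352 kΩ.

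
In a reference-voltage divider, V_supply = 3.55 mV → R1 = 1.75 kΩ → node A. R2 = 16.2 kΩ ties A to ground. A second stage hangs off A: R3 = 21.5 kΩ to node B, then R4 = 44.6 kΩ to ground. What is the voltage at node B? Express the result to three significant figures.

Looking into the second stage from A: R3 + R4 = 66.10 kΩ appears in parallel with R2.
R2 ‖ (R3+R4) = 13.01 kΩ.
V_A = 3.55 × 13.01/(1.75 + 13.01) = 3.129 mV.
Stage 2 is unloaded, so V_B = V_A · R4/(R3+R4) = 3.129 × 44.6/66.10 = 2.111 mV.

V_B ≈ 2.11 mV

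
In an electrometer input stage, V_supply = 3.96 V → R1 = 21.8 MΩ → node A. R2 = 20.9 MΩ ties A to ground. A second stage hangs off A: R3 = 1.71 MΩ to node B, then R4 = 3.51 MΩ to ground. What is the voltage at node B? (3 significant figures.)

V_B ≈ 0.428 V

Node A sees R2 in parallel with the series input of stage 2, R3 + R4 = 5.220 MΩ.
Effective lower resistance at A: R2 ‖ 5.220 = 4.177 MΩ.
V_A = 3.96 × 4.177/(21.8 + 4.177) = 0.6367 V.
V_B = V_A × 0.6724 = 0.4281 V.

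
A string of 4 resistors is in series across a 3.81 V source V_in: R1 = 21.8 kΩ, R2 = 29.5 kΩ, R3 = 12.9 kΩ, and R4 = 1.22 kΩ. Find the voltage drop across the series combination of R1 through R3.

V ≈ 3.74 V

Total series resistance ΣR = 21.8 + 29.5 + 12.9 + 1.22 = 65.42 kΩ.
R_{R1..R3} = 21.8 + 29.5 + 12.9 = 64.20 kΩ.
By the voltage-divider rule, V = 3.81 × 64.20/65.42 = 3.739 V.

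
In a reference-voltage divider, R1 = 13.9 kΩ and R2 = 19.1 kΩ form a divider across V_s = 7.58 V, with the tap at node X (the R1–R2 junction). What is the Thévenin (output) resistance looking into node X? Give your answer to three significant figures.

R_th ≈ 8.05 kΩ

Zeroing V_s shorts the top of R1 to ground, so R_th = R1 ‖ R2 = 8.045 kΩ.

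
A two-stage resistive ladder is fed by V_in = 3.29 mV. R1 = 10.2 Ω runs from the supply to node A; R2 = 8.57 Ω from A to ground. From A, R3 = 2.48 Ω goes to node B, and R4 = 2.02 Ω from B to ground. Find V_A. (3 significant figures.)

Node A sees R2 in parallel with the series input of stage 2, R3 + R4 = 4.500 Ω.
R2 ‖ (R3+R4) = 2.951 Ω.
So V_A = 3.29 × 0.2244 = 0.7382 mV.

V_A ≈ 0.738 mV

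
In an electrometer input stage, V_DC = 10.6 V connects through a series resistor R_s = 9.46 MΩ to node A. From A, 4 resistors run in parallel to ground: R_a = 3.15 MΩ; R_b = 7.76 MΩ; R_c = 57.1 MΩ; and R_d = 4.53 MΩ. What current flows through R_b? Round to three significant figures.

Equivalent of the parallel group: R_p = 1.461 MΩ.
V_A by voltage divider: V_A = 10.6 × 1.461/(9.46 + 1.461) = 1.418 V.
I(R_b) = V_A / R_b = 1.418/7.76 = 0.1827 µA.

I ≈ 0.183 µA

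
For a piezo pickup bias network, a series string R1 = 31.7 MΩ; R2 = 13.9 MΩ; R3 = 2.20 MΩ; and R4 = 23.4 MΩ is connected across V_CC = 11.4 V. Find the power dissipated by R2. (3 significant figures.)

Series current I = V_CC/ΣR = 11.4/71.20 = 0.1601 µA.
V(R2) = I·R = 2.226 V; P = V·I = 2.226 × 0.1601 = 0.3563 µW.

P ≈ 0.356 µW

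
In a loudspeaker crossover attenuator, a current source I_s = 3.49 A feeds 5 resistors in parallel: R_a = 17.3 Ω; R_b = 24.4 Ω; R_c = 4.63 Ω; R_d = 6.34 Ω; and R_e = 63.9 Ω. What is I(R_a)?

Conductances: ΣG = 1/17.3 + 1/24.4 + 1/4.63 + 1/6.34 + 1/63.9 = 0.4881 (1/Ω).
Current divider: I(R_a) = I_s · G_k/ΣG = 3.49 × (0.05780/0.4881) = 3.49 × 0.1184 = 0.4133 A.

I ≈ 0.413 A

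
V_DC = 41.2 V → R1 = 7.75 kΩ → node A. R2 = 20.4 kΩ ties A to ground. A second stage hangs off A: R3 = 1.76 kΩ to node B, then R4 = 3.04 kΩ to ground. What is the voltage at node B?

V_B ≈ 8.71 V

The second stage (R3 + R4 = 4.800 kΩ) loads node A in parallel with R2.
Effective lower resistance at A: R2 ‖ 4.800 = 3.886 kΩ.
V_A = 41.2 × 3.886/(7.75 + 3.886) = 13.76 V.
Then the unloaded second divider: V_B = V_A × R4/(R3+R4) = 13.76 × 0.6333 = 8.714 V.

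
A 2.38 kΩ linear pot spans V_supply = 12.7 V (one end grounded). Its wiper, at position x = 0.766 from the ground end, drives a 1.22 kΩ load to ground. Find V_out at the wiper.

The pot divides into 0.5569 kΩ above the wiper and 1.823 kΩ below.
Lower segment in parallel with the load: 1.823 ‖ 1.22 = 0.7309 kΩ.
Then V_out = V_supply · 0.7309/(0.5569 + 0.7309) = 7.208 V.

V_out ≈ 7.21 V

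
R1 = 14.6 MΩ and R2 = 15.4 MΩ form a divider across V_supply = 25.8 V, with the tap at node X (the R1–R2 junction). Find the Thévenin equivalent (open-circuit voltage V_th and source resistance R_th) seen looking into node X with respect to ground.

V_th ≈ 13.2 V, R_th ≈ 7.49 MΩ

Open-circuit (no load on X): V_th = V_supply · R2/(R1 + R2) = 25.8 × 15.4/(14.60 + 15.4) = 13.24 V.
With V_supply suppressed (replaced by a short), R_th = R1 ‖ R2 = (14.60 × 15.4)/(14.60 + 15.4) = 7.495 MΩ.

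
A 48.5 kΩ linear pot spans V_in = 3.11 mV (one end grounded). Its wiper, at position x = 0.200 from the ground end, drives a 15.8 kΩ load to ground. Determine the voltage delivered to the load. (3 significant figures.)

V_out ≈ 0.417 mV

The pot divides into 38.80 kΩ above the wiper and 9.700 kΩ below.
R_L loads the lower segment: effective lower R = 6.010 kΩ.
Then V_out = V_in · 6.010/(38.80 + 6.010) = 0.4171 mV.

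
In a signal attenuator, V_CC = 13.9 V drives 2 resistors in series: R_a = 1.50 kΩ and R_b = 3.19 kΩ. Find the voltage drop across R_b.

V ≈ 9.45 V

Series total: ΣR = 1.50 + 3.19 = 4.690 kΩ.
By the voltage-divider rule, V = 13.9 × 3.190/4.690 = 9.454 V.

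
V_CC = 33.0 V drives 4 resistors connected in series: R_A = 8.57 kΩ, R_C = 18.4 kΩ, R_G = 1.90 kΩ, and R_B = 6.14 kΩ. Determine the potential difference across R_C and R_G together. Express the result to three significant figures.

Series total: ΣR = 8.57 + 18.4 + 1.90 + 6.14 = 35.01 kΩ.
R_{R_C..R_G} = 18.4 + 1.90 = 20.30 kΩ.
Voltage divider: V = V_CC · (20.30 / 35.01) = 33.0 × 0.5798 = 19.13 V.

V ≈ 19.1 V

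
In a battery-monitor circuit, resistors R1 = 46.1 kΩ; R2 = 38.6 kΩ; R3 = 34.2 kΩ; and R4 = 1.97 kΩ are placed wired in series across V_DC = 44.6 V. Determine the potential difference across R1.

Total series resistance ΣR = 46.1 + 38.6 + 34.2 + 1.97 = 120.9 kΩ.
V = V_DC · R/ΣR = 44.6 × 0.3814 = 17.01 V.

V ≈ 17.0 V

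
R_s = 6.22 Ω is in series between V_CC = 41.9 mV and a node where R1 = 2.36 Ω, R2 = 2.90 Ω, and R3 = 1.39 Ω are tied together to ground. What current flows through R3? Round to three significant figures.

Parallel bank: R_p = 1/(1/2.36 + 1/2.90 + 1/1.39) = 0.6721 Ω.
V_A by voltage divider: V_A = 41.9 × 0.6721/(6.22 + 0.6721) = 4.086 mV.
I(R3) = V_A / R3 = 4.086/1.39 = 2.939 mA.

I ≈ 2.94 mA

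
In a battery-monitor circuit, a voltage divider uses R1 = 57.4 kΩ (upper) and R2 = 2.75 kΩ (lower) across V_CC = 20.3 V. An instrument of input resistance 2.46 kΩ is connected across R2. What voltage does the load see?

V_out ≈ 0.449 V

The load sits in parallel with R2, giving an effective lower resistance R2' = R2·R_L/(R2+R_L) = 1.298 kΩ.
Now apply the divider: V_out = 20.3 × 0.02212 = 0.4491 V.
(Unloaded it would be 0.928 V; the load pulls it down.)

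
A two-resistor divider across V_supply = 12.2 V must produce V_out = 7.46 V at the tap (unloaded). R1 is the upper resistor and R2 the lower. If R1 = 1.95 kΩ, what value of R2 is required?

The divider ratio is R2/(R1+R2) = 7.46/12.2 = 0.6115.
R2 = R1 · 0.6115/(1 − 0.6115) = 3.069 kΩ.

R2 ≈ 3.07 kΩ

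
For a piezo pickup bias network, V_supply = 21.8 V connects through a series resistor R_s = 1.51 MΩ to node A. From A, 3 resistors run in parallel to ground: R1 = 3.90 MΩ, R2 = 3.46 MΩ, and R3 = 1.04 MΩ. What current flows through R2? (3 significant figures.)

I ≈ 1.92 µA

Parallel bank: R_p = 1/(1/3.90 + 1/3.46 + 1/1.04) = 0.6636 MΩ.
V_A = 21.8 × 0.6636/2.174 = 6.655 V.
I(R2) = V_A / R2 = 6.655/3.46 = 1.924 µA.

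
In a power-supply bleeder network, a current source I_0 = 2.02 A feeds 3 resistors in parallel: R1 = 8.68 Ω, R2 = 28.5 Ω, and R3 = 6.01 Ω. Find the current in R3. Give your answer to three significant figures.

I ≈ 1.06 A

Total conductance ΣG = 1/8.68 + 1/28.5 + 1/6.01 = 0.3167 (units of 1/Ω).
R3 takes the fraction G_k/ΣG = 0.1664/0.3167 = 0.5254, so I = 2.02 × 0.5254 = 1.061 A.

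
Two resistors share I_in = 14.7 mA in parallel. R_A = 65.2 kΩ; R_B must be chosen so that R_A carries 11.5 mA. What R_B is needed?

In a two-way split, I_A/I_in = R_B/(R_A + R_B).
With f = 0.7823, R_B = R_A · f/(1−f) = 65.2 × 3.594 = 234.3 kΩ.

R_B ≈ 234 kΩ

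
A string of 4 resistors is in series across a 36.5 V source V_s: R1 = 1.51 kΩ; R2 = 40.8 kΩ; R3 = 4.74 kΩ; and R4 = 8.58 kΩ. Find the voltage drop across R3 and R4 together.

Total series resistance ΣR = 1.51 + 40.8 + 4.74 + 8.58 = 55.63 kΩ.
R_{R3..R4} = 4.74 + 8.58 = 13.32 kΩ.
Voltage divider: V = V_s · (13.32 / 55.63) = 36.5 × 0.2394 = 8.740 V.

V ≈ 8.74 V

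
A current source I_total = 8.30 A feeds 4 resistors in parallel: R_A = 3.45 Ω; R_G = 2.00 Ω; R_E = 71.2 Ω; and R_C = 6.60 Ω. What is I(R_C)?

I ≈ 1.32 A

ΣG = 1/3.45 + 1/2.00 + 1/71.2 + 1/6.60 = 0.9554.
Current divider: I(R_C) = I_total · G_k/ΣG = 8.30 × (0.1515/0.9554) = 8.30 × 0.1586 = 1.316 A.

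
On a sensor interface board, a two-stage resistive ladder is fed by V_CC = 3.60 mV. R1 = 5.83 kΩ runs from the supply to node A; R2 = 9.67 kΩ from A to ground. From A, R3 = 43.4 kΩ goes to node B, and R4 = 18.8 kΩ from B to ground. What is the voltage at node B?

V_B ≈ 0.641 mV

Looking into the second stage from A: R3 + R4 = 62.20 kΩ appears in parallel with R2.
Effective lower resistance at A: R2 ‖ 62.20 = 8.369 kΩ.
First divider: V_A = V_CC · 8.369/(5.83 + 8.369) = 2.122 mV.
Stage 2 is unloaded, so V_B = V_A · R4/(R3+R4) = 2.122 × 18.8/62.20 = 0.6413 mV.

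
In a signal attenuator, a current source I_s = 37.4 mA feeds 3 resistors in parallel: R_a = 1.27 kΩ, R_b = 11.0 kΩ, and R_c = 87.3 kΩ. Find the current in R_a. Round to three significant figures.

Conductances: ΣG = 1/1.27 + 1/11.0 + 1/87.3 = 0.8898 (1/kΩ).
Current divider: I(R_a) = I_s · G_k/ΣG = 37.4 × (0.7874/0.8898) = 37.4 × 0.8850 = 33.10 mA.

I ≈ 33.1 mA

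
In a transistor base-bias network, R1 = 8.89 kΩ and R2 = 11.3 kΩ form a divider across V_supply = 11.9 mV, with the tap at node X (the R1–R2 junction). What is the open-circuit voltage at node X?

With X open, the divider is unloaded: V_th = 11.9 × 11.3/20.19 = 6.660 mV.

V_th ≈ 6.66 mV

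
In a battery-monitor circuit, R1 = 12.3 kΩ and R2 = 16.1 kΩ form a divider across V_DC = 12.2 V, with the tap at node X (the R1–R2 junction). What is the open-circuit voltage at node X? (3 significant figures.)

V_th ≈ 6.92 V

With X open, the divider is unloaded: V_th = 12.2 × 16.1/28.40 = 6.916 V.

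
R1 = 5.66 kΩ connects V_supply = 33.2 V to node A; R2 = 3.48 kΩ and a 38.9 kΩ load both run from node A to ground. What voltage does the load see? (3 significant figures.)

V_out ≈ 12.0 V

The load sits in parallel with R2, giving an effective lower resistance R2' = R2·R_L/(R2+R_L) = 3.194 kΩ.
Then V_out = V_supply · R2'/(R1 + R2') = 33.2 × 3.194/8.854 = 11.98 V.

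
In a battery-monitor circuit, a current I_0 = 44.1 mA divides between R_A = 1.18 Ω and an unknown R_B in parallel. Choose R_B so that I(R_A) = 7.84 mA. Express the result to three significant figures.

R_B ≈ 0.255 Ω

Two-branch current divider: I_A = I_0 · R_B/(R_A + R_B).
7.84/44.1 = R_B/(R_A + R_B) → R_B = R_A · (0.1778)/(1 − 0.1778) = 1.18 × 0.2162 = 0.2551 Ω.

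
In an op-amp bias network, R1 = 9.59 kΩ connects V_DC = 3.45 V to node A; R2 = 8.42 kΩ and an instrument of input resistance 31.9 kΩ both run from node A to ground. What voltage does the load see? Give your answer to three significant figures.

First combine the lower leg with the load: R2 ‖ R_L = 6.662 kΩ.
Now apply the divider: V_out = 3.45 × 0.4099 = 1.414 V.

V_out ≈ 1.41 V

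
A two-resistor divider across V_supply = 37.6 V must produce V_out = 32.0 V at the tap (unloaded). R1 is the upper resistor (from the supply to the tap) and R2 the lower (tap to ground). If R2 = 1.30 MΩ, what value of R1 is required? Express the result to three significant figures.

R1 ≈ 0.228 MΩ

Required fraction k = V_out/V_supply = 0.8511.
R1 = R2·(1/k − 1) = 1.30 × 0.1750 = 0.2275 MΩ.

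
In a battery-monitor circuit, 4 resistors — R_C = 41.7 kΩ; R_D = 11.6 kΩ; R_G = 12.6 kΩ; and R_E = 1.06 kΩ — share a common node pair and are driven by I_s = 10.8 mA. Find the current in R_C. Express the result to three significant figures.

I ≈ 0.229 mA

ΣG = 1/41.7 + 1/11.6 + 1/12.6 + 1/1.06 = 1.133.
By the current-divider rule, I = I_s · G_k/ΣG = 10.8 × 0.02117 = 0.2286 mA.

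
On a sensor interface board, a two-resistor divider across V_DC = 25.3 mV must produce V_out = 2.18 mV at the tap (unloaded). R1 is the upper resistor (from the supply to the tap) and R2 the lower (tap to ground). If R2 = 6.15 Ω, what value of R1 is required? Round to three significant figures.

R1 ≈ 65.2 Ω

Required fraction k = V_out/V_DC = 0.08617.
Rearranging, R1 = R2·(1−k)/k = 6.15 × 10.61 = 65.22 Ω.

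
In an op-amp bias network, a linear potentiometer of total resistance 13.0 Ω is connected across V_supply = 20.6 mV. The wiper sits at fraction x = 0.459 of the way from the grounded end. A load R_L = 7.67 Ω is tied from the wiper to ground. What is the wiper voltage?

Lower segment x·R_p = 5.967 Ω; upper segment (1−x)·R_p = 7.033 Ω.
(x·R_p) ‖ R_L = 3.356 Ω.
Then V_out = V_supply · 3.356/(7.033 + 3.356) = 6.655 mV.
(Unloaded: V_out = x·V_supply = 9.46 mV.)

V_out ≈ 6.65 mV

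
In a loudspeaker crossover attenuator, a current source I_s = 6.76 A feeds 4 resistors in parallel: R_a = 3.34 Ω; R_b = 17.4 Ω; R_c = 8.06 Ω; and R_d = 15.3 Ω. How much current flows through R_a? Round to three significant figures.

ΣG = 1/3.34 + 1/17.4 + 1/8.06 + 1/15.3 = 0.5463.
R_a takes the fraction G_k/ΣG = 0.2994/0.5463 = 0.5481, so I = 6.76 × 0.5481 = 3.705 A.

I ≈ 3.70 A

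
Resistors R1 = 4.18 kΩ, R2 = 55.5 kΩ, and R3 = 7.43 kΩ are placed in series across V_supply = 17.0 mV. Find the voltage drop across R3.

V ≈ 1.88 mV

Total series resistance ΣR = 4.18 + 55.5 + 7.43 = 67.11 kΩ.
V = V_supply · R/ΣR = 17.0 × 0.1107 = 1.882 mV.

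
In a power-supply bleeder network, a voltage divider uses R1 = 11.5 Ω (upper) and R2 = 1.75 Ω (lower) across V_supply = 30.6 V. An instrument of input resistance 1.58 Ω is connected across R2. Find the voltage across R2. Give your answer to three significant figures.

V_out ≈ 2.06 V

The load sits in parallel with R2, giving an effective lower resistance R2' = R2·R_L/(R2+R_L) = 0.8303 Ω.
Then V_out = V_supply · R2'/(R1 + R2') = 30.6 × 0.8303/12.33 = 2.061 V.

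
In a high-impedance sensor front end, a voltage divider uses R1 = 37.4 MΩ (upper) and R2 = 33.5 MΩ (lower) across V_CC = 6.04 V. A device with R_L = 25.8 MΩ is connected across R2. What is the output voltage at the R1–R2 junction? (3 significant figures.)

V_out ≈ 1.69 V

R2 ‖ R_L = (33.5 × 25.8)/(33.5 + 25.8) = 14.58 MΩ.
Now apply the divider: V_out = 6.04 × 0.2804 = 1.694 V.
(Unloaded it would be 2.85 V; the load pulls it down.)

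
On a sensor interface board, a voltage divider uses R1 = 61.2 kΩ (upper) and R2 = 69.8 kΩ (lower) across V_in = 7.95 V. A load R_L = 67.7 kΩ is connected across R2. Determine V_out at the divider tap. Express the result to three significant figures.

The load sits in parallel with R2, giving an effective lower resistance R2' = R2·R_L/(R2+R_L) = 34.37 kΩ.
Voltage divider with the loaded lower leg: V_out = 7.95 × 34.37/(61.2 + 34.37) = 7.95 × 0.3596 = 2.859 V.
(Unloaded it would be 4.24 V; the load pulls it down.)

V_out ≈ 2.86 V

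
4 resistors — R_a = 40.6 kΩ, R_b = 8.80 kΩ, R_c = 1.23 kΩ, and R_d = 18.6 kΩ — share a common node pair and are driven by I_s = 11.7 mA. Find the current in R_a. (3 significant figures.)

Conductances: ΣG = 1/40.6 + 1/8.80 + 1/1.23 + 1/18.6 = 1.005 (1/kΩ).
By the current-divider rule, I = I_s · G_k/ΣG = 11.7 × 0.02451 = 0.2867 mA.

I ≈ 0.287 mA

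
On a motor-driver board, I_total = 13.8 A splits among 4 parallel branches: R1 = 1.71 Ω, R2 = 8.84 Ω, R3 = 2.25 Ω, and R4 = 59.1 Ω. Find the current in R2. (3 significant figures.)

I ≈ 1.35 A

Conductances: ΣG = 1/1.71 + 1/8.84 + 1/2.25 + 1/59.1 = 1.159 (1/Ω).
Current divider: I(R2) = I_total · G_k/ΣG = 13.8 × (0.1131/1.159) = 13.8 × 0.09758 = 1.347 A.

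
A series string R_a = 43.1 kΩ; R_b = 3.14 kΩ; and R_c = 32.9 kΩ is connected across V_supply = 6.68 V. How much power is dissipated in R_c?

P ≈ 0.234 mW

ΣR = 79.14 kΩ → I = 6.68/79.14 = 0.08441 mA.
V(R_c) = I·R = 2.777 V; P = V·I = 2.777 × 0.08441 = 0.2344 mW.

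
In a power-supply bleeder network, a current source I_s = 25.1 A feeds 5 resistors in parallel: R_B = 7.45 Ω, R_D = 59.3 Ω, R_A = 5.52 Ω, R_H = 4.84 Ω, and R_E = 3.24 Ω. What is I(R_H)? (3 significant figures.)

I ≈ 6.12 A

ΣG = 1/7.45 + 1/59.3 + 1/5.52 + 1/4.84 + 1/3.24 = 0.8475.
R_H takes the fraction G_k/ΣG = 0.2066/0.8475 = 0.2438, so I = 25.1 × 0.2438 = 6.119 A.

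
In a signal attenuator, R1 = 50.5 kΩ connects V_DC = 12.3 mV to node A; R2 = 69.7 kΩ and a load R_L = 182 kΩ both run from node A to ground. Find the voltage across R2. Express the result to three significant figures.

V_out ≈ 6.14 mV

R2 ‖ R_L = (69.7 × 182)/(69.7 + 182) = 50.40 kΩ.
Now apply the divider: V_out = 12.3 × 0.4995 = 6.144 mV.
(Unloaded it would be 7.13 mV; the load pulls it down.)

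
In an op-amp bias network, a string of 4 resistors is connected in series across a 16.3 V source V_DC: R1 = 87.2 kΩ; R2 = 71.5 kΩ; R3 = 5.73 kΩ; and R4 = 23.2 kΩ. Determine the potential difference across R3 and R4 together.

Total series resistance ΣR = 87.2 + 71.5 + 5.73 + 23.2 = 187.6 kΩ.
R_{R3..R4} = 5.73 + 23.2 = 28.93 kΩ.
By the voltage-divider rule, V = 16.3 × 28.93/187.6 = 2.513 V.

V ≈ 2.51 V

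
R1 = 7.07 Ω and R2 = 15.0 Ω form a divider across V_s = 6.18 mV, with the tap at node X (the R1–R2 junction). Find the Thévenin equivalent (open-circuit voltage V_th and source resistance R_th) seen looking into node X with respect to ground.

With X open, the divider is unloaded: V_th = 6.18 × 15.0/22.07 = 4.200 mV.
Zeroing V_s shorts the top of R1 to ground, so R_th = R1 ‖ R2 = 4.805 Ω.

V_th ≈ 4.20 mV, R_th ≈ 4.81 Ω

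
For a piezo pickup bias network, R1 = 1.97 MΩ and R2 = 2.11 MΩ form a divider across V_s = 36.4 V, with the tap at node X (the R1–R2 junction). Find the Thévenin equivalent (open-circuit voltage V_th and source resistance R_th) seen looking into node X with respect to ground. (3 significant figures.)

V_th ≈ 18.8 V, R_th ≈ 1.02 MΩ

V_th is the unloaded tap voltage: V_s · R2/(R1+R2) = 36.4 × 0.5172 = 18.82 V.
With V_s suppressed (replaced by a short), R_th = R1 ‖ R2 = (1.970 × 2.11)/(1.970 + 2.11) = 1.019 MΩ.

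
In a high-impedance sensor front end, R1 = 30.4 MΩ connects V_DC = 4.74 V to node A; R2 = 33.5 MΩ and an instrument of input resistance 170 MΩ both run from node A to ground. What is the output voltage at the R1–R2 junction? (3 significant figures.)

First combine the lower leg with the load: R2 ‖ R_L = 27.99 MΩ.
Then V_out = V_DC · R2'/(R1 + R2') = 4.74 × 27.99/58.39 = 2.272 V.
(Unloaded it would be 2.48 V; the load pulls it down.)

V_out ≈ 2.27 V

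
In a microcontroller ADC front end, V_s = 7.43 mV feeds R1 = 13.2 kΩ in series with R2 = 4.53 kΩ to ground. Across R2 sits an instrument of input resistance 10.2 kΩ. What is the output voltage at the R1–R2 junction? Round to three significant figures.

V_out ≈ 1.43 mV

R2 ‖ R_L = (4.53 × 10.2)/(4.53 + 10.2) = 3.137 kΩ.
Voltage divider with the loaded lower leg: V_out = 7.43 × 3.137/(13.2 + 3.137) = 7.43 × 0.1920 = 1.427 mV.
(Unloaded it would be 1.90 mV; the load pulls it down.)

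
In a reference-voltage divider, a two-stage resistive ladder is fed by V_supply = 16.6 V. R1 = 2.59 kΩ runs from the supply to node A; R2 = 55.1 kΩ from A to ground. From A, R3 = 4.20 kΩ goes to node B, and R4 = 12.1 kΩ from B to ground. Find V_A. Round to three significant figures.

Node A sees R2 in parallel with the series input of stage 2, R3 + R4 = 16.30 kΩ.
R2 ‖ (R3+R4) = 12.58 kΩ.
So V_A = 16.6 × 0.8293 = 13.77 V.

V_A ≈ 13.8 V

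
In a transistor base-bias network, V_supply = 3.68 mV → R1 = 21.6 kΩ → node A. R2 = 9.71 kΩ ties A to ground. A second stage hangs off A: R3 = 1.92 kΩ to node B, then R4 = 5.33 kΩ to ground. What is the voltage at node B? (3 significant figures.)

V_B ≈ 0.436 mV

The second stage (R3 + R4 = 7.250 kΩ) loads node A in parallel with R2.
R2 ‖ (R3+R4) = 4.151 kΩ.
V_A = 3.68 × 4.151/(21.6 + 4.151) = 0.5932 mV.
V_B = V_A × 0.7352 = 0.4361 mV.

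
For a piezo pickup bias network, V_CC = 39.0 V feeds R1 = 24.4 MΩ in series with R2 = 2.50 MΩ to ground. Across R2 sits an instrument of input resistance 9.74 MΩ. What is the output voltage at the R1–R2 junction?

The load sits in parallel with R2, giving an effective lower resistance R2' = R2·R_L/(R2+R_L) = 1.989 MΩ.
Voltage divider with the loaded lower leg: V_out = 39.0 × 1.989/(24.4 + 1.989) = 39.0 × 0.07539 = 2.940 V.

V_out ≈ 2.94 V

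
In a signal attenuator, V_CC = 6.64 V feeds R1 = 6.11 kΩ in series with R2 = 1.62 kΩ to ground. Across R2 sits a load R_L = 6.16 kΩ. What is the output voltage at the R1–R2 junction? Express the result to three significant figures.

First combine the lower leg with the load: R2 ‖ R_L = 1.283 kΩ.
Now apply the divider: V_out = 6.64 × 0.1735 = 1.152 V.
(Unloaded it would be 1.39 V; the load pulls it down.)

V_out ≈ 1.15 V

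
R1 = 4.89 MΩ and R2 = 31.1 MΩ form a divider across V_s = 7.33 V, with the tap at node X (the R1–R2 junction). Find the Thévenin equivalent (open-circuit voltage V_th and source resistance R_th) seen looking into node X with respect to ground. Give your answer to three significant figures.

V_th is the unloaded tap voltage: V_s · R2/(R1+R2) = 7.33 × 0.8641 = 6.334 V.
Zeroing V_s shorts the top of R1 to ground, so R_th = R1 ‖ R2 = 4.226 MΩ.

V_th ≈ 6.33 V, R_th ≈ 4.23 MΩ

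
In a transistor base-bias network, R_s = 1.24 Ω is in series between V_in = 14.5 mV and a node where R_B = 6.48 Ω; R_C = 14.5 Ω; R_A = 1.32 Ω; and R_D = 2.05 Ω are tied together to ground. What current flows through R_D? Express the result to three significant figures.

I ≈ 2.51 mA

Equivalent of the parallel group: R_p = 0.6809 Ω.
V_A by voltage divider: V_A = 14.5 × 0.6809/(1.24 + 0.6809) = 5.140 mV.
I(R_D) = V_A / R_D = 5.140/2.05 = 2.507 mA.
(Equivalently: I_total = 7.549 mA, then current-divider fraction G_k/ΣG = 0.3321.)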